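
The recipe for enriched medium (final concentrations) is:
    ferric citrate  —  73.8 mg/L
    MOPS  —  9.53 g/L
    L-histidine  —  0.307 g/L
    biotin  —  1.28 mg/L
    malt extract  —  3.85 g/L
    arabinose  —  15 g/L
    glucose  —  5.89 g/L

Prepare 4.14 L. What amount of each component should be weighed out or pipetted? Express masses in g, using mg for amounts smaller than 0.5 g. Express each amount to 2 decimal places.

Scale factor relative to 1 L: 4.14.
ferric citrate: 73.8 mg/L × 4.14 L = 305.53 mg
MOPS: 9.53 g/L × 4.14 L = 39.45 g
L-histidine: 0.307 g/L × 4.14 L = 1.27 g
biotin: 1.28 mg/L × 4.14 L = 5.30 mg
malt extract: 3.85 g/L × 4.14 L = 15.94 g
arabinose: 15 g/L × 4.14 L = 62.10 g
glucose: 5.89 g/L × 4.14 L = 24.38 g

ferric citrate 305.53 mg; MOPS 39.45 g; L-histidine 1.27 g; biotin 5.30 mg; malt extract 15.94 g; arabinose 62.10 g; glucose 24.38 g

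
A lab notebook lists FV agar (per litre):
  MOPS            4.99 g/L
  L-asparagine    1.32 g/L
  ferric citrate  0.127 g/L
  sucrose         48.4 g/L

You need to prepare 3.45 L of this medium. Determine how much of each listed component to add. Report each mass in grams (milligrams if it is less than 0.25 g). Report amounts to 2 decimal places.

MOPS 17.22 g; L-asparagine 4.55 g; ferric citrate 0.44 g; sucrose 166.98 g

Scale factor relative to 1 L: 3.45.
MOPS: 4.99 g/L × 3.45 L = 17.22 g
L-asparagine: 1.32 g/L × 3.45 L = 4.55 g
ferric citrate: 0.127 g/L × 3.45 L = 0.44 g
sucrose: 48.4 g/L × 3.45 L = 166.98 g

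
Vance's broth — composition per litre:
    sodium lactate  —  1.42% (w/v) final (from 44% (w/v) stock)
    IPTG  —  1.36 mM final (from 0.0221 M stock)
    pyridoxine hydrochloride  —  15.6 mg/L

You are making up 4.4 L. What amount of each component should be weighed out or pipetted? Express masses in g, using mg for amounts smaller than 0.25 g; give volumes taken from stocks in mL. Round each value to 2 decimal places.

sodium lactate 142.00 mL; IPTG 270.77 mL; pyridoxine hydrochloride 68.64 mg

Working volume: 4.4 L.
sodium lactate: dilute stock: 1.42% ÷ 44% × 4400 mL = 142.00 mL
IPTG: C1V1 = C2V2 → 1.36 mM × 4400 mL ÷ 22.1 mM = 270.77 mL
pyridoxine hydrochloride: 15.6 mg/L × 4.4 L = 68.64 mg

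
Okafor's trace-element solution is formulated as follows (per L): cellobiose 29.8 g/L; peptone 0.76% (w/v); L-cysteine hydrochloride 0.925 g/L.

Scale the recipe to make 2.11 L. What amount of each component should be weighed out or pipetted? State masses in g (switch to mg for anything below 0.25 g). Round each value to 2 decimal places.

Scale factor relative to 1 L: 2.11.
cellobiose: 29.8 g/L × 2.11 L = 62.88 g
peptone: 0.76 g per 100 mL × 2110 mL ÷ 100 = 16.04 g
L-cysteine hydrochloride: 0.925 g/L × 2.11 L = 1.95 g

cellobiose 62.88 g; peptone 16.04 g; L-cysteine hydrochloride 1.95 g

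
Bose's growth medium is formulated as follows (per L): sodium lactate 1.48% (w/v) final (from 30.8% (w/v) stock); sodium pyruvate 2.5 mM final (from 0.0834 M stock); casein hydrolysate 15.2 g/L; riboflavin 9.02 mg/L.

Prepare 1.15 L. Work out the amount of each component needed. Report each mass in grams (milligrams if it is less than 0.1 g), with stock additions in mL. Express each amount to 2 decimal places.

Scale factor relative to 1 L: 1.15.
sodium lactate: dilute stock: 1.48% ÷ 30.8% × 1150 mL = 55.26 mL
sodium pyruvate: V = C2·V2/C1 = 2.5 mM × 1150 mL ÷ 83.4 mM = 34.47 mL
casein hydrolysate: 15.2 g/L × 1.15 L = 17.48 g
riboflavin: 9.02 mg/L × 1.15 L = 10.37 mg

sodium lactate 55.26 mL; sodium pyruvate 34.47 mL; casein hydrolysate 17.48 g; riboflavin 10.37 mg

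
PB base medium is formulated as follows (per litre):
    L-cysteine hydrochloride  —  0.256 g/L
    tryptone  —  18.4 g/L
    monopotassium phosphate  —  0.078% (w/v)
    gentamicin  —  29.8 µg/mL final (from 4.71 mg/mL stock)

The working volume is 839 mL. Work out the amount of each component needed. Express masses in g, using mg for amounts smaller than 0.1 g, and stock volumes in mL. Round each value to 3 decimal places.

L-cysteine hydrochloride 0.215 g; tryptone 15.438 g; monopotassium phosphate 0.654 g; gentamicin 5.308 mL

Working volume: 839 mL = 0.839 L.
L-cysteine hydrochloride: 0.256 g/L × 0.839 L = 0.215 g
tryptone: 18.4 g/L × 0.839 L = 15.438 g
monopotassium phosphate: 0.078 g per 100 mL × 839 mL ÷ 100 = 0.654 g
gentamicin: V = C2·V2/C1 = 29.8 µg/mL × 839 mL ÷ 4710 µg/mL = 5.308 mL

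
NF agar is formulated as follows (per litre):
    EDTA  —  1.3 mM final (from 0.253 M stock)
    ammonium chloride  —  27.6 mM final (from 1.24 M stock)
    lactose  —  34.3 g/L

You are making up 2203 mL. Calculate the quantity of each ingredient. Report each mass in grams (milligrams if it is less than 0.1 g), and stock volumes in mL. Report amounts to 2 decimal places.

Target volume = 2203 mL = 2.203 L.
EDTA: C1V1 = C2V2 → 1.3 mM × 2203 mL ÷ 253 mM = 11.32 mL
ammonium chloride: V = C2·V2/C1 = 27.6 mM × 2203 mL ÷ 1240 mM = 49.03 mL
lactose: 34.3 g/L × 2.203 L = 75.56 g

EDTA 11.32 mL; ammonium chloride 49.03 mL; lactose 75.56 g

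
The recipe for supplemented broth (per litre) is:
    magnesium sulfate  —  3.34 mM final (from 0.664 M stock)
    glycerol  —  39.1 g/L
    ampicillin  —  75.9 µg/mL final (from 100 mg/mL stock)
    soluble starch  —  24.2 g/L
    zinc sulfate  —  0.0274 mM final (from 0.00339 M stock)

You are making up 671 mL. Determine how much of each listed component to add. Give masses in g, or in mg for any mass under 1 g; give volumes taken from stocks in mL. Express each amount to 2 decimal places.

magnesium sulfate 3.38 mL; glycerol 26.24 g; ampicillin 0.51 mL; soluble starch 16.24 g; zinc sulfate 5.42 mL

Scale factor relative to 1 L: 0.671.
magnesium sulfate: V = C2·V2/C1 = 3.34 mM × 671 mL ÷ 664 mM = 3.38 mL
glycerol: 39.1 g/L × 0.671 L = 26.24 g
ampicillin: C1V1 = C2V2 → 75.9 µg/mL × 671 mL ÷ 100000 µg/mL = 0.51 mL
soluble starch: 24.2 g/L × 0.671 L = 16.24 g
zinc sulfate: dilute stock: 0.0274 mM × 671 mL ÷ 3.39 mM = 5.42 mL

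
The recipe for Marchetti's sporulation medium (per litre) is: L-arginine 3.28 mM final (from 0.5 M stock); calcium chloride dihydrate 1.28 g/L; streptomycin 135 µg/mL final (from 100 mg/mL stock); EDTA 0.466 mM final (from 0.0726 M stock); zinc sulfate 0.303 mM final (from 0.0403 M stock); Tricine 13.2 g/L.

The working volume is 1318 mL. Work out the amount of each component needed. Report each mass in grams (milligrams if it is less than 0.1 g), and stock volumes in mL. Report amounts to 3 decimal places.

Working volume: 1318 mL = 1.318 L.
L-arginine: V = C2·V2/C1 = 3.28 mM × 1318 mL ÷ 500 mM = 8.646 mL
calcium chloride dihydrate: 1.28 g/L × 1.318 L = 1.687 g
streptomycin: V = C2·V2/C1 = 135 µg/mL × 1318 mL ÷ 100000 µg/mL = 1.779 mL
EDTA: C1V1 = C2V2 → 0.466 mM × 1318 mL ÷ 72.6 mM = 8.460 mL
zinc sulfate: dilute stock: 0.303 mM × 1318 mL ÷ 40.3 mM = 9.910 mL
Tricine: 13.2 g/L × 1.318 L = 17.398 g

L-arginine 8.646 mL; calcium chloride dihydrate 1.687 g; streptomycin 1.779 mL; EDTA 8.460 mL; zinc sulfate 9.910 mL; Tricine 17.398 g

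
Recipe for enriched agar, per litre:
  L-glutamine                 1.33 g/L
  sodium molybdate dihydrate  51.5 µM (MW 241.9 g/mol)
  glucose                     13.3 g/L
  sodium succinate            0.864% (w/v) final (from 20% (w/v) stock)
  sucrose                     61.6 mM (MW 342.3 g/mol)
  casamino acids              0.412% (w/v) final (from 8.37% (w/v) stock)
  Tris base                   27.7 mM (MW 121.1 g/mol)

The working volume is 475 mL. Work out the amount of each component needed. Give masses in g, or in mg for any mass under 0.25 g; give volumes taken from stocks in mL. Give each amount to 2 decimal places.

L-glutamine 0.63 g; sodium molybdate dihydrate 5.92 mg; glucose 6.32 g; sodium succinate 20.52 mL; sucrose 10.02 g; casamino acids 23.38 mL; Tris base 1.59 g

Working volume: 475 mL = 0.475 L.
L-glutamine: 1.33 g/L × 0.475 L = 0.63 g
sodium molybdate dihydrate: 51.5 µmol/L × 241.9 g/mol × 0.475 L ÷ 1000 = 5.92 mg
glucose: 13.3 g/L × 0.475 L = 6.32 g
sodium succinate: C1V1 = C2V2 → 0.864% ÷ 20% × 475 mL = 20.52 mL
sucrose: 61.6 mmol/L × 342.3 g/mol × 0.475 L ÷ 1000 = 10.02 g
casamino acids: dilute stock: 0.412% ÷ 8.37% × 475 mL = 23.38 mL
Tris base: 27.7 mmol/L × 121.1 g/mol × 0.475 L ÷ 1000 = 1.59 g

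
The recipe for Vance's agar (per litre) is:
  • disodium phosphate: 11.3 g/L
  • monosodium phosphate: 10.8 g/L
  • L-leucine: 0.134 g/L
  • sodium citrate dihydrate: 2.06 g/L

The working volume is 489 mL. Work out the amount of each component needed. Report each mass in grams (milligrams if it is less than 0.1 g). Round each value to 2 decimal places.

Target volume = 489 mL = 0.489 L.
disodium phosphate: 11.3 g/L × 0.489 L = 5.53 g
monosodium phosphate: 10.8 g/L × 0.489 L = 5.28 g
L-leucine: 0.134 g/L × 0.489 L = 0.065526 g = 65.53 mg
sodium citrate dihydrate: 2.06 g/L × 0.489 L = 1.01 g

disodium phosphate 5.53 g; monosodium phosphate 5.28 g; L-leucine 65.53 mg; sodium citrate dihydrate 1.01 g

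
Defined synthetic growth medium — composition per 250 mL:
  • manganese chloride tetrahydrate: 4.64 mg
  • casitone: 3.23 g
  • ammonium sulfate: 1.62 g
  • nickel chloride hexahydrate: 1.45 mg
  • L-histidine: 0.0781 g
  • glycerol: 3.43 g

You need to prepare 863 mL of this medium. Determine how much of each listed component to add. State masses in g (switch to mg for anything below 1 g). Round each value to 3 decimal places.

Scale factor = 863 mL / 250 mL = 3.452.
manganese chloride tetrahydrate: 4.64 mg × (863 mL / 250 mL) = 16.017 mg
casitone: 3.23 g × (863 mL / 250 mL) = 11.150 g
ammonium sulfate: 1.62 g × (863 mL / 250 mL) = 5.592 g
nickel chloride hexahydrate: 1.45 mg × (863 mL / 250 mL) = 5.005 mg
L-histidine: 0.0781 g × (863 mL / 250 mL) = 0.269601 g = 269.601 mg
glycerol: 3.43 g × (863 mL / 250 mL) = 11.840 g

manganese chloride tetrahydrate 16.017 mg; casitone 11.150 g; ammonium sulfate 5.592 g; nickel chloride hexahydrate 5.005 mg; L-histidine 269.601 mg; glycerol 11.840 g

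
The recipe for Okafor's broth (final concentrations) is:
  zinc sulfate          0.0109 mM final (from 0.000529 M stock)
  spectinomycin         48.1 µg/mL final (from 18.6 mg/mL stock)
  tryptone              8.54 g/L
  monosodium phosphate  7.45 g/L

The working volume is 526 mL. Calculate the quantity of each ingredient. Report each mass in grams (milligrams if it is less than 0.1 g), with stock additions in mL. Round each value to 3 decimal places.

zinc sulfate 10.838 mL; spectinomycin 1.360 mL; tryptone 4.492 g; monosodium phosphate 3.919 g

Scale factor relative to 1 L: 0.526.
zinc sulfate: dilute stock: 0.0109 mM × 526 mL ÷ 0.529 mM = 10.838 mL
spectinomycin: V = C2·V2/C1 = 48.1 µg/mL × 526 mL ÷ 18600 µg/mL = 1.360 mL
tryptone: 8.54 g/L × 0.526 L = 4.492 g
monosodium phosphate: 7.45 g/L × 0.526 L = 3.919 g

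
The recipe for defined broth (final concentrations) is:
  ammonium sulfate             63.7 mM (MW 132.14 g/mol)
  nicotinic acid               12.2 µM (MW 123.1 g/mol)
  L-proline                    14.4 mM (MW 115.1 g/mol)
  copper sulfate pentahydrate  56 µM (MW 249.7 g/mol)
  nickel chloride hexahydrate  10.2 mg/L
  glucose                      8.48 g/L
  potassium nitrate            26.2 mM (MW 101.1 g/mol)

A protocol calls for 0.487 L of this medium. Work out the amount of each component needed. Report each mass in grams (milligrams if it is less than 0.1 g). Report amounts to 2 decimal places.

ammonium sulfate 4.10 g; nicotinic acid 0.73 mg; L-proline 0.81 g; copper sulfate pentahydrate 6.81 mg; nickel chloride hexahydrate 4.97 mg; glucose 4.13 g; potassium nitrate 1.29 g

Working volume: 0.487 L.
ammonium sulfate: 63.7 mmol/L × 132.14 g/mol × 0.487 L ÷ 1000 = 4.10 g
nicotinic acid: 12.2 µmol/L × 123.1 g/mol × 0.487 L ÷ 1000 = 0.73 mg
L-proline: 14.4 mmol/L × 115.1 g/mol × 0.487 L ÷ 1000 = 0.81 g
copper sulfate pentahydrate: 56 µmol/L × 249.7 g/mol × 0.487 L ÷ 1000 = 6.81 mg
nickel chloride hexahydrate: 10.2 mg/L × 0.487 L = 4.97 mg
glucose: 8.48 g/L × 0.487 L = 4.13 g
potassium nitrate: 26.2 mmol/L × 101.1 g/mol × 0.487 L ÷ 1000 = 1.29 g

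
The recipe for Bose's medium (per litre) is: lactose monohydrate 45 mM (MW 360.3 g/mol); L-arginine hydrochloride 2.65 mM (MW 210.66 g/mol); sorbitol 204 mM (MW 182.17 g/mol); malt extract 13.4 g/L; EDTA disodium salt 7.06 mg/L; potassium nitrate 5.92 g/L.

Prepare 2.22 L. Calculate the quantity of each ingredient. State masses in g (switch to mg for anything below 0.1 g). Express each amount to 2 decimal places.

Working volume: 2.22 L.
lactose monohydrate: 45 mmol/L × 360.3 g/mol × 2.22 L ÷ 1000 = 35.99 g
L-arginine hydrochloride: 2.65 mmol/L × 210.66 g/mol × 2.22 L ÷ 1000 = 1.24 g
sorbitol: 204 mmol/L × 182.17 g/mol × 2.22 L ÷ 1000 = 82.50 g
malt extract: 13.4 g/L × 2.22 L = 29.75 g
EDTA disodium salt: 7.06 mg/L × 2.22 L = 15.67 mg
potassium nitrate: 5.92 g/L × 2.22 L = 13.14 g

lactose monohydrate 35.99 g; L-arginine hydrochloride 1.24 g; sorbitol 82.50 g; malt extract 29.75 g; EDTA disodium salt 15.67 mg; potassium nitrate 13.14 g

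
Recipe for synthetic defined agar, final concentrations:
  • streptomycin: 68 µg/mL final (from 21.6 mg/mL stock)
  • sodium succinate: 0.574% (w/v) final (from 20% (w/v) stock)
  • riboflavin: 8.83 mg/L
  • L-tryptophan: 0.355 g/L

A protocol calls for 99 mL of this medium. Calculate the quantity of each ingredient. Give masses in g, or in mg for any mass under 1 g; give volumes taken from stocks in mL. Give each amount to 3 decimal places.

streptomycin 0.312 mL; sodium succinate 2.841 mL; riboflavin 0.874 mg; L-tryptophan 35.145 mg

Scale factor relative to 1 L: 0.099.
streptomycin: V = C2·V2/C1 = 68 µg/mL × 99 mL ÷ 21600 µg/mL = 0.312 mL
sodium succinate: V = C2·V2/C1 = 0.574% ÷ 20% × 99 mL = 2.841 mL
riboflavin: 8.83 mg/L × 0.099 L = 0.874 mg
L-tryptophan: 0.355 g/L × 0.099 L = 0.035145 g = 35.145 mg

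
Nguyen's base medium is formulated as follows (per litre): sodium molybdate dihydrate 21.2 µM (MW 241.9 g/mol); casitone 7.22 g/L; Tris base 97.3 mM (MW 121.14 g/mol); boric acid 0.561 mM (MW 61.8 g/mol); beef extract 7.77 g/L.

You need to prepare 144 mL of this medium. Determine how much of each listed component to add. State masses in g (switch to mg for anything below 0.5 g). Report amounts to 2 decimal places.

Working volume: 144 mL = 0.144 L.
sodium molybdate dihydrate: 21.2 µmol/L × 241.9 g/mol × 0.144 L ÷ 1000 = 0.74 mg
casitone: 7.22 g/L × 0.144 L = 1.04 g
Tris base: 97.3 mmol/L × 121.14 g/mol × 0.144 L ÷ 1000 = 1.70 g
boric acid: 0.561 mmol/L × 61.8 mg/mmol × 0.144 L = 4.99 mg
beef extract: 7.77 g/L × 0.144 L = 1.12 g

sodium molybdate dihydrate 0.74 mg; casitone 1.04 g; Tris base 1.70 g; boric acid 4.99 mg; beef extract 1.12 g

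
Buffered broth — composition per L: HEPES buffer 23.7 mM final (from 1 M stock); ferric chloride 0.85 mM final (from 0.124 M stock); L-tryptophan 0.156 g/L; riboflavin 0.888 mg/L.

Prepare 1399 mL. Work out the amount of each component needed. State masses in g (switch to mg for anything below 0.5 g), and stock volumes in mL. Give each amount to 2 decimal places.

HEPES buffer 33.16 mL; ferric chloride 9.59 mL; L-tryptophan 218.24 mg; riboflavin 1.24 mg

Scale factor relative to 1 L: 1.399.
HEPES buffer: V = C2·V2/C1 = 23.7 mM × 1399 mL ÷ 1000 mM = 33.16 mL
ferric chloride: C1V1 = C2V2 → 0.85 mM × 1399 mL ÷ 124 mM = 9.59 mL
L-tryptophan: 0.156 g/L × 1.399 L = 0.218244 g = 218.24 mg
riboflavin: 0.888 mg/L × 1.399 L = 1.24 mg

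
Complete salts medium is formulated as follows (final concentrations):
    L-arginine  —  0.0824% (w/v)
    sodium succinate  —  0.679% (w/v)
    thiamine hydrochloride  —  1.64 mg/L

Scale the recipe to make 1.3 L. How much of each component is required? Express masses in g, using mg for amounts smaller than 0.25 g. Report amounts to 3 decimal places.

L-arginine 1.071 g; sodium succinate 8.827 g; thiamine hydrochloride 2.132 mg

Working volume: 1.3 L.
L-arginine: 0.0824% w/v = 0.824 g/L → 0.824 × 1.3 L = 1.071 g
sodium succinate: 0.679% w/v = 6.79 g/L → 6.79 × 1.3 L = 8.827 g
thiamine hydrochloride: 1.64 mg/L × 1.3 L = 2.132 mg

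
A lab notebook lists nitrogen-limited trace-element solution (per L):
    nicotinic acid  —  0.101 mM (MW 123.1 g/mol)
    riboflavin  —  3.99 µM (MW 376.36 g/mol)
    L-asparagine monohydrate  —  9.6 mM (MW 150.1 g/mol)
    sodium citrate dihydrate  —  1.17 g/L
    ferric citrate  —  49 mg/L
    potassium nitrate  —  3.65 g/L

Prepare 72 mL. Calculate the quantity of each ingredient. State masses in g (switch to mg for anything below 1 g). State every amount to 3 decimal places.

nicotinic acid 0.895 mg; riboflavin 0.108 mg; L-asparagine monohydrate 103.749 mg; sodium citrate dihydrate 84.240 mg; ferric citrate 3.528 mg; potassium nitrate 262.800 mg

Working volume: 72 mL = 0.072 L.
nicotinic acid: 0.101 mmol/L × 123.1 mg/mmol × 0.072 L = 0.895 mg
riboflavin: 3.99 µmol/L × 376.36 g/mol × 0.072 L ÷ 1000 = 0.108 mg
L-asparagine monohydrate: 9.6 mmol/L × 150.1 mg/mmol × 0.072 L = 103.749 mg
sodium citrate dihydrate: 1.17 g/L × 0.072 L = 0.08424 g = 84.240 mg
ferric citrate: 49 mg/L × 0.072 L = 3.528 mg
potassium nitrate: 3.65 g/L × 0.072 L = 0.2628 g = 262.800 mg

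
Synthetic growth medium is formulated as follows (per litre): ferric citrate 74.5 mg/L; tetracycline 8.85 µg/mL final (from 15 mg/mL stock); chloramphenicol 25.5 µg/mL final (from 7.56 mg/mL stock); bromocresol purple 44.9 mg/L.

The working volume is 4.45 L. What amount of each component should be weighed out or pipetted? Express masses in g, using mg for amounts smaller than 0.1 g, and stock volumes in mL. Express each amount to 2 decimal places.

ferric citrate 0.33 g; tetracycline 2.63 mL; chloramphenicol 15.01 mL; bromocresol purple 0.20 g

Working volume: 4.45 L.
ferric citrate: 74.5 mg/L × 4.45 L = 331.525 mg = 0.33 g
tetracycline: V = C2·V2/C1 = 8.85 µg/mL × 4450 mL ÷ 15000 µg/mL = 2.63 mL
chloramphenicol: dilute stock: 25.5 µg/mL × 4450 mL ÷ 7560 µg/mL = 15.01 mL
bromocresol purple: 44.9 mg/L × 4.45 L = 199.805 mg = 0.20 g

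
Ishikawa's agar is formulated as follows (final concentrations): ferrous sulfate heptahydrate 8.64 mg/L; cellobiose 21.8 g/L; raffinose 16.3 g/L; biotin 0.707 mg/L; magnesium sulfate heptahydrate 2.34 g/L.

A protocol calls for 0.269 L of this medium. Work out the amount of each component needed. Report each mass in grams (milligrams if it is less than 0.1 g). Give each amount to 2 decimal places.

Working volume: 0.269 L.
ferrous sulfate heptahydrate: 8.64 mg/L × 0.269 L = 2.32 mg
cellobiose: 21.8 g/L × 0.269 L = 5.86 g
raffinose: 16.3 g/L × 0.269 L = 4.38 g
biotin: 0.707 mg/L × 0.269 L = 0.19 mg
magnesium sulfate heptahydrate: 2.34 g/L × 0.269 L = 0.63 g

ferrous sulfate heptahydrate 2.32 mg; cellobiose 5.86 g; raffinose 4.38 g; biotin 0.19 mg; magnesium sulfate heptahydrate 0.63 g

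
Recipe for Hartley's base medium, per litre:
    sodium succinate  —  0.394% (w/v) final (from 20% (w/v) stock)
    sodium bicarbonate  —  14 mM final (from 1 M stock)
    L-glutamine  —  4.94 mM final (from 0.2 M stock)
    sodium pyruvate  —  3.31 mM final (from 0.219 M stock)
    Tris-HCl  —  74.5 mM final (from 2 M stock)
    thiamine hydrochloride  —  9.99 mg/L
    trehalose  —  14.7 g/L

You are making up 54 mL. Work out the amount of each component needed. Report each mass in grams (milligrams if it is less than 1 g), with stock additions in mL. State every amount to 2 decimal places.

sodium succinate 1.06 mL; sodium bicarbonate 0.76 mL; L-glutamine 1.33 mL; sodium pyruvate 0.82 mL; Tris-HCl 2.01 mL; thiamine hydrochloride 0.54 mg; trehalose 793.80 mg

Working volume: 54 mL = 0.054 L.
sodium succinate: V = C2·V2/C1 = 0.394% ÷ 20% × 54 mL = 1.06 mL
sodium bicarbonate: V = C2·V2/C1 = 14 mM × 54 mL ÷ 1000 mM = 0.76 mL
L-glutamine: dilute stock: 4.94 mM × 54 mL ÷ 200 mM = 1.33 mL
sodium pyruvate: dilute stock: 3.31 mM × 54 mL ÷ 219 mM = 0.82 mL
Tris-HCl: C1V1 = C2V2 → 74.5 mM × 54 mL ÷ 2000 mM = 2.01 mL
thiamine hydrochloride: 9.99 mg/L × 0.054 L = 0.54 mg
trehalose: 14.7 g/L × 0.054 L = 0.7938 g = 793.80 mg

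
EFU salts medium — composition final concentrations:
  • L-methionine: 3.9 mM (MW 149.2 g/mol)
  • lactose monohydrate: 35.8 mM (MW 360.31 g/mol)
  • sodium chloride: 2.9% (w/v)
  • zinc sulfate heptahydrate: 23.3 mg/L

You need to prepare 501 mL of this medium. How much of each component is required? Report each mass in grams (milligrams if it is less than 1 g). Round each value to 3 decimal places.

Scale factor relative to 1 L: 0.501.
L-methionine: 3.9 mmol/L × 149.2 mg/mmol × 0.501 L = 291.522 mg
lactose monohydrate: 35.8 mmol/L × 360.31 g/mol × 0.501 L ÷ 1000 = 6.462 g
sodium chloride: 2.9 g per 100 mL × 501 mL ÷ 100 = 14.529 g
zinc sulfate heptahydrate: 23.3 mg/L × 0.501 L = 11.673 mg

L-methionine 291.522 mg; lactose monohydrate 6.462 g; sodium chloride 14.529 g; zinc sulfate heptahydrate 11.673 mg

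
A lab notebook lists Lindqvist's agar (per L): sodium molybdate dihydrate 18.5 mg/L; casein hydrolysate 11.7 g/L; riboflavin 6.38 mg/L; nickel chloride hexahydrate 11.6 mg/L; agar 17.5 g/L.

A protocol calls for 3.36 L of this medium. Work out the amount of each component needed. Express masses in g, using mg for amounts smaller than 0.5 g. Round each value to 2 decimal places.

Working volume: 3.36 L.
sodium molybdate dihydrate: 18.5 mg/L × 3.36 L = 62.16 mg
casein hydrolysate: 11.7 g/L × 3.36 L = 39.31 g
riboflavin: 6.38 mg/L × 3.36 L = 21.44 mg
nickel chloride hexahydrate: 11.6 mg/L × 3.36 L = 38.98 mg
agar: 17.5 g/L × 3.36 L = 58.80 g

sodium molybdate dihydrate 62.16 mg; casein hydrolysate 39.31 g; riboflavin 21.44 mg; nickel chloride hexahydrate 38.98 mg; agar 58.80 g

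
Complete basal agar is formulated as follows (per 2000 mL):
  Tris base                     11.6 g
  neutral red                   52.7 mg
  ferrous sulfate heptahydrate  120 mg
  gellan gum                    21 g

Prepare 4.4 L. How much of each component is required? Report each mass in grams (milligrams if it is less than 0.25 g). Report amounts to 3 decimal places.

Scale factor = 4400 mL / 2000 mL = 2.2.
Tris base: 11.6 g × (4400 mL / 2000 mL) = 25.520 g
neutral red: 52.7 mg × (4400 mL / 2000 mL) = 115.940 mg
ferrous sulfate heptahydrate: 120 mg × (4400 mL / 2000 mL) = 264 mg = 0.264 g
gellan gum: 21 g × (4400 mL / 2000 mL) = 46.200 g

Tris base 25.520 g; neutral red 115.940 mg; ferrous sulfate heptahydrate 0.264 g; gellan gum 46.200 g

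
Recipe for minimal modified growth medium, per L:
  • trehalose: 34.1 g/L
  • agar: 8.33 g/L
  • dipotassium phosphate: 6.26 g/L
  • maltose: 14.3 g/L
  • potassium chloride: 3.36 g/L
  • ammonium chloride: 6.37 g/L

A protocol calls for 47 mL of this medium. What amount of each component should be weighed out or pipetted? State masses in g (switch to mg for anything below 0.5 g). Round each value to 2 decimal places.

trehalose 1.60 g; agar 391.51 mg; dipotassium phosphate 294.22 mg; maltose 0.67 g; potassium chloride 157.92 mg; ammonium chloride 299.39 mg

Scale factor relative to 1 L: 0.047.
trehalose: 34.1 g/L × 0.047 L = 1.60 g
agar: 8.33 g/L × 0.047 L = 0.39151 g = 391.51 mg
dipotassium phosphate: 6.26 g/L × 0.047 L = 0.29422 g = 294.22 mg
maltose: 14.3 g/L × 0.047 L = 0.67 g
potassium chloride: 3.36 g/L × 0.047 L = 0.15792 g = 157.92 mg
ammonium chloride: 6.37 g/L × 0.047 L = 0.29939 g = 299.39 mg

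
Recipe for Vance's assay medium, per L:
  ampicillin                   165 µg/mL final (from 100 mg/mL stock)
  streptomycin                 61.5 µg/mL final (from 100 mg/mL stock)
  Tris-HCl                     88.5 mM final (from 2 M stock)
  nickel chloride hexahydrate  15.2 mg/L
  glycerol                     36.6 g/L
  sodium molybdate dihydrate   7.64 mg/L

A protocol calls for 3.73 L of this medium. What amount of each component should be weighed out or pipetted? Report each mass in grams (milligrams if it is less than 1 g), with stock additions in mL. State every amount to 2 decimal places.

ampicillin 6.15 mL; streptomycin 2.29 mL; Tris-HCl 165.05 mL; nickel chloride hexahydrate 56.70 mg; glycerol 136.52 g; sodium molybdate dihydrate 28.50 mg

Scale factor relative to 1 L: 3.73.
ampicillin: C1V1 = C2V2 → 165 µg/mL × 3730 mL ÷ 100000 µg/mL = 6.15 mL
streptomycin: dilute stock: 61.5 µg/mL × 3730 mL ÷ 100000 µg/mL = 2.29 mL
Tris-HCl: dilute stock: 88.5 mM × 3730 mL ÷ 2000 mM = 165.05 mL
nickel chloride hexahydrate: 15.2 mg/L × 3.73 L = 56.70 mg
glycerol: 36.6 g/L × 3.73 L = 136.52 g
sodium molybdate dihydrate: 7.64 mg/L × 3.73 L = 28.50 mg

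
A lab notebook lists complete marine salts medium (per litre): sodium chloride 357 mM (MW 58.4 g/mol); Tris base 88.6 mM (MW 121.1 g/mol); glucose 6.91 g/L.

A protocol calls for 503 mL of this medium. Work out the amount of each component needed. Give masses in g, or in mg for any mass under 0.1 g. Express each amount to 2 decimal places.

Working volume: 503 mL = 0.503 L.
sodium chloride: 357 mmol/L × 58.4 g/mol × 0.503 L ÷ 1000 = 10.49 g
Tris base: 88.6 mmol/L × 121.1 g/mol × 0.503 L ÷ 1000 = 5.40 g
glucose: 6.91 g/L × 0.503 L = 3.48 g

sodium chloride 10.49 g; Tris base 5.40 g; glucose 3.48 g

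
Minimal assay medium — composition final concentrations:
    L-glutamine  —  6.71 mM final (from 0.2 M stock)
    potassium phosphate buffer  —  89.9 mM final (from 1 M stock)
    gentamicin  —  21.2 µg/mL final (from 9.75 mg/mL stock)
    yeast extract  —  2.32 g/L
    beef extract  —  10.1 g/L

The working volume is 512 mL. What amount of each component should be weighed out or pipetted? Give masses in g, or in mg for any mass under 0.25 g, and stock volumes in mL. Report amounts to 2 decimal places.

Target volume = 512 mL = 0.512 L.
L-glutamine: C1V1 = C2V2 → 6.71 mM × 512 mL ÷ 200 mM = 17.18 mL
potassium phosphate buffer: V = C2·V2/C1 = 89.9 mM × 512 mL ÷ 1000 mM = 46.03 mL
gentamicin: V = C2·V2/C1 = 21.2 µg/mL × 512 mL ÷ 9750 µg/mL = 1.11 mL
yeast extract: 2.32 g/L × 0.512 L = 1.19 g
beef extract: 10.1 g/L × 0.512 L = 5.17 g

L-glutamine 17.18 mL; potassium phosphate buffer 46.03 mL; gentamicin 1.11 mL; yeast extract 1.19 g; beef extract 5.17 g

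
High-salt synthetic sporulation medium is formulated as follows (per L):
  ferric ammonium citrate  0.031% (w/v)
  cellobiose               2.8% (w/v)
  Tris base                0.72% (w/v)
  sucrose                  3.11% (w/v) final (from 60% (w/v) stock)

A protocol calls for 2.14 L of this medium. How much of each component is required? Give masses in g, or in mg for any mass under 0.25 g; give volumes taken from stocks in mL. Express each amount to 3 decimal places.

ferric ammonium citrate 0.663 g; cellobiose 59.920 g; Tris base 15.408 g; sucrose 110.923 mL

Scale factor relative to 1 L: 2.14.
ferric ammonium citrate: 0.031% w/v = 0.31 g/L → 0.31 × 2.14 L = 0.663 g
cellobiose: 2.8 g per 100 mL × 2140 mL ÷ 100 = 59.920 g
Tris base: 0.72% w/v = 7.2 g/L → 7.2 × 2.14 L = 15.408 g
sucrose: dilute stock: 3.11% ÷ 60% × 2140 mL = 110.923 mL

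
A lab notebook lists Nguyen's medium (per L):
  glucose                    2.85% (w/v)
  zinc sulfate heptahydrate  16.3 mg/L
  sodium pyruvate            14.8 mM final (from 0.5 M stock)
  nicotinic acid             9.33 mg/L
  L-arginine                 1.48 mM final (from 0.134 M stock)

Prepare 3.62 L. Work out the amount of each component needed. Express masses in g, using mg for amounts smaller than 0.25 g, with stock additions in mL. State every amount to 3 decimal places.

Scale factor relative to 1 L: 3.62.
glucose: 2.85 g per 100 mL × 3620 mL ÷ 100 = 103.170 g
zinc sulfate heptahydrate: 16.3 mg/L × 3.62 L = 59.006 mg
sodium pyruvate: dilute stock: 14.8 mM × 3620 mL ÷ 500 mM = 107.152 mL
nicotinic acid: 9.33 mg/L × 3.62 L = 33.775 mg
L-arginine: V = C2·V2/C1 = 1.48 mM × 3620 mL ÷ 134 mM = 39.982 mL

glucose 103.170 g; zinc sulfate heptahydrate 59.006 mg; sodium pyruvate 107.152 mL; nicotinic acid 33.775 mg; L-arginine 39.982 mL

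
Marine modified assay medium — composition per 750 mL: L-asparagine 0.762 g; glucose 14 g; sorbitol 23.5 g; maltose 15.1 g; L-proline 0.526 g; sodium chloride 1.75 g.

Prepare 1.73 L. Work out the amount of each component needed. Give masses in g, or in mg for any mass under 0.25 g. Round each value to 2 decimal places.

Ratio of target to recipe volume: 1730 / 750 = 2.30667.
L-asparagine: 0.762 g × (1730 mL / 750 mL) = 1.76 g
glucose: 14 g × (1730 mL / 750 mL) = 32.29 g
sorbitol: 23.5 g × (1730 mL / 750 mL) = 54.21 g
maltose: 15.1 g × (1730 mL / 750 mL) = 34.83 g
L-proline: 0.526 g × (1730 mL / 750 mL) = 1.21 g
sodium chloride: 1.75 g × (1730 mL / 750 mL) = 4.04 g

L-asparagine 1.76 g; glucose 32.29 g; sorbitol 54.21 g; maltose 34.83 g; L-proline 1.21 g; sodium chloride 4.04 g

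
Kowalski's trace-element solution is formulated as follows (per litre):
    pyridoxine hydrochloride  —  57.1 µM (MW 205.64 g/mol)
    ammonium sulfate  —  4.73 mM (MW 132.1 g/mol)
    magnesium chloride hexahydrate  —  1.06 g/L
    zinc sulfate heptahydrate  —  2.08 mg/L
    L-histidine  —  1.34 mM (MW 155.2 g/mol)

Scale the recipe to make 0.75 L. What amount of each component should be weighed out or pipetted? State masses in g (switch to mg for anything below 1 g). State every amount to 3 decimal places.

pyridoxine hydrochloride 8.807 mg; ammonium sulfate 468.625 mg; magnesium chloride hexahydrate 795.000 mg; zinc sulfate heptahydrate 1.560 mg; L-histidine 155.976 mg

Working volume: 0.75 L.
pyridoxine hydrochloride: 57.1 µmol/L × 205.64 g/mol × 0.75 L ÷ 1000 = 8.807 mg
ammonium sulfate: 4.73 mmol/L × 132.1 mg/mmol × 0.75 L = 468.625 mg
magnesium chloride hexahydrate: 1.06 g/L × 0.75 L = 0.795 g = 795.000 mg
zinc sulfate heptahydrate: 2.08 mg/L × 0.75 L = 1.560 mg
L-histidine: 1.34 mmol/L × 155.2 mg/mmol × 0.75 L = 155.976 mg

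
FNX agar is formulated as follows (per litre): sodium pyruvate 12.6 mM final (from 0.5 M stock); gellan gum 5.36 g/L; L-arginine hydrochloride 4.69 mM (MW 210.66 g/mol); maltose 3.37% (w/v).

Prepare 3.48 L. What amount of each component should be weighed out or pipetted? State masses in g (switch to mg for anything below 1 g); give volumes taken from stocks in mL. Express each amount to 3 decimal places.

Scale factor relative to 1 L: 3.48.
sodium pyruvate: V = C2·V2/C1 = 12.6 mM × 3480 mL ÷ 500 mM = 87.696 mL
gellan gum: 5.36 g/L × 3.48 L = 18.653 g
L-arginine hydrochloride: 4.69 mmol/L × 210.66 g/mol × 3.48 L ÷ 1000 = 3.438 g
maltose: 3.37 g per 100 mL × 3480 mL ÷ 100 = 117.276 g

sodium pyruvate 87.696 mL; gellan gum 18.653 g; L-arginine hydrochloride 3.438 g; maltose 117.276 g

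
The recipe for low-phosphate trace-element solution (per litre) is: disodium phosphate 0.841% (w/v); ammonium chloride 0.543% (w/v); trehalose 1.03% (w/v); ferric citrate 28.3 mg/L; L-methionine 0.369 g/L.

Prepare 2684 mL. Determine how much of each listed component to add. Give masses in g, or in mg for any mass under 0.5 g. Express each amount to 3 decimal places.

disodium phosphate 22.572 g; ammonium chloride 14.574 g; trehalose 27.645 g; ferric citrate 75.957 mg; L-methionine 0.990 g

Working volume: 2684 mL = 2.684 L.
disodium phosphate: 0.841 g per 100 mL × 2684 mL ÷ 100 = 22.572 g
ammonium chloride: 0.543% w/v = 5.43 g/L → 5.43 × 2.684 L = 14.574 g
trehalose: 1.03% w/v = 10.3 g/L → 10.3 × 2.684 L = 27.645 g
ferric citrate: 28.3 mg/L × 2.684 L = 75.957 mg
L-methionine: 0.369 g/L × 2.684 L = 0.990 g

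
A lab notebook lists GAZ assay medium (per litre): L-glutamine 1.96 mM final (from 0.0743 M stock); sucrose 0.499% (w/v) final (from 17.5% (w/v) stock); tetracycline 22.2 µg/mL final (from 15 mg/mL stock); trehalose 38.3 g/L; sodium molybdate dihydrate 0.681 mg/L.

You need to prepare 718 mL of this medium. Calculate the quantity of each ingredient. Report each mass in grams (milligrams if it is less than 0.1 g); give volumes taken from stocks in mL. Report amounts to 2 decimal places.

Scale factor relative to 1 L: 0.718.
L-glutamine: dilute stock: 1.96 mM × 718 mL ÷ 74.3 mM = 18.94 mL
sucrose: V = C2·V2/C1 = 0.499% ÷ 17.5% × 718 mL = 20.47 mL
tetracycline: dilute stock: 22.2 µg/mL × 718 mL ÷ 15000 µg/mL = 1.06 mL
trehalose: 38.3 g/L × 0.718 L = 27.50 g
sodium molybdate dihydrate: 0.681 mg/L × 0.718 L = 0.49 mg

L-glutamine 18.94 mL; sucrose 20.47 mL; tetracycline 1.06 mL; trehalose 27.50 g; sodium molybdate dihydrate 0.49 mg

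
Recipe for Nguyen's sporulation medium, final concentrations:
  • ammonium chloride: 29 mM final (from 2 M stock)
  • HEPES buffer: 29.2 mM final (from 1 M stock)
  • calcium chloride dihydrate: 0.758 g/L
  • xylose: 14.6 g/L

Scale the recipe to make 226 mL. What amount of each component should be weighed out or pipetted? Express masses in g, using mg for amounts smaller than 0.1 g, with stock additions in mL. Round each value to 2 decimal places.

Scale factor relative to 1 L: 0.226.
ammonium chloride: dilute stock: 29 mM × 226 mL ÷ 2000 mM = 3.28 mL
HEPES buffer: C1V1 = C2V2 → 29.2 mM × 226 mL ÷ 1000 mM = 6.60 mL
calcium chloride dihydrate: 0.758 g/L × 0.226 L = 0.17 g
xylose: 14.6 g/L × 0.226 L = 3.30 g

ammonium chloride 3.28 mL; HEPES buffer 6.60 mL; calcium chloride dihydrate 0.17 g; xylose 3.30 g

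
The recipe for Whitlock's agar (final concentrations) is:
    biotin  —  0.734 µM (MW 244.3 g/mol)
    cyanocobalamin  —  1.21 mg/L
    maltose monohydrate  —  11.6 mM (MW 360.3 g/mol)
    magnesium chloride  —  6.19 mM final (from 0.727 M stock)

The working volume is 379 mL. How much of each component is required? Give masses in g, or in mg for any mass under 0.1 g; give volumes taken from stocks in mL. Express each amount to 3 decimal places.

biotin 0.068 mg; cyanocobalamin 0.459 mg; maltose monohydrate 1.584 g; magnesium chloride 3.227 mL

Working volume: 379 mL = 0.379 L.
biotin: 0.734 µmol/L × 244.3 g/mol × 0.379 L ÷ 1000 = 0.068 mg
cyanocobalamin: 1.21 mg/L × 0.379 L = 0.459 mg
maltose monohydrate: 11.6 mmol/L × 360.3 g/mol × 0.379 L ÷ 1000 = 1.584 g
magnesium chloride: dilute stock: 6.19 mM × 379 mL ÷ 727 mM = 3.227 mL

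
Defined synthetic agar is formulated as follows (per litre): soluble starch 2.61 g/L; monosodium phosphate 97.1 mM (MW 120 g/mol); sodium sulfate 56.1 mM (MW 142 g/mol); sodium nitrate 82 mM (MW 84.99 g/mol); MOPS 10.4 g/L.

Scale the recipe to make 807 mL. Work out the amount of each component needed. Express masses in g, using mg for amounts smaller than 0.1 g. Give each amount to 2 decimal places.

soluble starch 2.11 g; monosodium phosphate 9.40 g; sodium sulfate 6.43 g; sodium nitrate 5.62 g; MOPS 8.39 g

Target volume = 807 mL = 0.807 L.
soluble starch: 2.61 g/L × 0.807 L = 2.11 g
monosodium phosphate: 97.1 mmol/L × 120 g/mol × 0.807 L ÷ 1000 = 9.40 g
sodium sulfate: 56.1 mmol/L × 142 g/mol × 0.807 L ÷ 1000 = 6.43 g
sodium nitrate: 82 mmol/L × 84.99 g/mol × 0.807 L ÷ 1000 = 5.62 g
MOPS: 10.4 g/L × 0.807 L = 8.39 g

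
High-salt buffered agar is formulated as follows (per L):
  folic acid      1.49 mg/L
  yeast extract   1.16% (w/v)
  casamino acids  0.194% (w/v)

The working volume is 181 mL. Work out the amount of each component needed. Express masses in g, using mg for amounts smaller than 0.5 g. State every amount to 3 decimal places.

folic acid 0.270 mg; yeast extract 2.100 g; casamino acids 351.140 mg

Working volume: 181 mL = 0.181 L.
folic acid: 1.49 mg/L × 0.181 L = 0.270 mg
yeast extract: 1.16 g per 100 mL × 181 mL ÷ 100 = 2.100 g
casamino acids: 0.194 g per 100 mL × 181 mL ÷ 100 = 0.35114 g = 351.140 mg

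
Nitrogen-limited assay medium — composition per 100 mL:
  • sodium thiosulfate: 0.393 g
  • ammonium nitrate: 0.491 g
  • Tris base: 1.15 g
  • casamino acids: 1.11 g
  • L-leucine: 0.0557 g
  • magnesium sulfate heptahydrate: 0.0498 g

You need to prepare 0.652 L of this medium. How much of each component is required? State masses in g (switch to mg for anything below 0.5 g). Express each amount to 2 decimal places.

Ratio of target to recipe volume: 652 / 100 = 6.52.
sodium thiosulfate: 0.393 g × (652 mL / 100 mL) = 2.56 g
ammonium nitrate: 0.491 g × (652 mL / 100 mL) = 3.20 g
Tris base: 1.15 g × (652 mL / 100 mL) = 7.50 g
casamino acids: 1.11 g × (652 mL / 100 mL) = 7.24 g
L-leucine: 0.0557 g × (652 mL / 100 mL) = 0.363164 g = 363.16 mg
magnesium sulfate heptahydrate: 0.0498 g × (652 mL / 100 mL) = 0.324696 g = 324.70 mg

sodium thiosulfate 2.56 g; ammonium nitrate 3.20 g; Tris base 7.50 g; casamino acids 7.24 g; L-leucine 363.16 mg; magnesium sulfate heptahydrate 324.70 mg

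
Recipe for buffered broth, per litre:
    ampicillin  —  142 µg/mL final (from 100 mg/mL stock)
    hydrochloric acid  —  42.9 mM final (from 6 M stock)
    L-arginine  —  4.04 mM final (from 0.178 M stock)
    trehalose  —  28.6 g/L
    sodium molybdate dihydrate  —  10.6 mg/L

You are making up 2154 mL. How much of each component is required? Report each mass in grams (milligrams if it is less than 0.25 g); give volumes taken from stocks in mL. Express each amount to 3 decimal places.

Working volume: 2154 mL = 2.154 L.
ampicillin: C1V1 = C2V2 → 142 µg/mL × 2154 mL ÷ 100000 µg/mL = 3.059 mL
hydrochloric acid: V = C2·V2/C1 = 42.9 mM × 2154 mL ÷ 6000 mM = 15.401 mL
L-arginine: dilute stock: 4.04 mM × 2154 mL ÷ 178 mM = 48.889 mL
trehalose: 28.6 g/L × 2.154 L = 61.604 g
sodium molybdate dihydrate: 10.6 mg/L × 2.154 L = 22.832 mg

ampicillin 3.059 mL; hydrochloric acid 15.401 mL; L-arginine 48.889 mL; trehalose 61.604 g; sodium molybdate dihydrate 22.832 mg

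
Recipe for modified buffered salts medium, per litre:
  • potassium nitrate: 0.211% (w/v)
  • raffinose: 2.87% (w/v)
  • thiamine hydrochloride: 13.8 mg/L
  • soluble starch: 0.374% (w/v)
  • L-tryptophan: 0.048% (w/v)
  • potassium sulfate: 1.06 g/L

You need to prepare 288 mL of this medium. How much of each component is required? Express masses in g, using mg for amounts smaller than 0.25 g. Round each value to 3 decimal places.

potassium nitrate 0.608 g; raffinose 8.266 g; thiamine hydrochloride 3.974 mg; soluble starch 1.077 g; L-tryptophan 138.240 mg; potassium sulfate 0.305 g

Working volume: 288 mL = 0.288 L.
potassium nitrate: 0.211% w/v = 2.11 g/L → 2.11 × 0.288 L = 0.608 g
raffinose: 2.87% w/v = 28.7 g/L → 28.7 × 0.288 L = 8.266 g
thiamine hydrochloride: 13.8 mg/L × 0.288 L = 3.974 mg
soluble starch: 0.374% w/v = 3.74 g/L → 3.74 × 0.288 L = 1.077 g
L-tryptophan: 0.048 g per 100 mL × 288 mL ÷ 100 = 0.13824 g = 138.240 mg
potassium sulfate: 1.06 g/L × 0.288 L = 0.305 g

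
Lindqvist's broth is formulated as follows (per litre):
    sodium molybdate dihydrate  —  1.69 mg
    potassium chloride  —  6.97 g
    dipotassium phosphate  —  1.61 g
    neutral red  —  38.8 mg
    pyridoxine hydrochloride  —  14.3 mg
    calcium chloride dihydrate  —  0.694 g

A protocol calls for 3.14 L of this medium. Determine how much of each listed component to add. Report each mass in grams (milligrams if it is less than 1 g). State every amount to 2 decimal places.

sodium molybdate dihydrate 5.31 mg; potassium chloride 21.89 g; dipotassium phosphate 5.06 g; neutral red 121.83 mg; pyridoxine hydrochloride 44.90 mg; calcium chloride dihydrate 2.18 g

Scale factor = 3140 mL / 1000 mL = 3.14.
sodium molybdate dihydrate: 1.69 mg × (3140 mL / 1000 mL) = 5.31 mg
potassium chloride: 6.97 g × (3140 mL / 1000 mL) = 21.89 g
dipotassium phosphate: 1.61 g × (3140 mL / 1000 mL) = 5.06 g
neutral red: 38.8 mg × (3140 mL / 1000 mL) = 121.83 mg
pyridoxine hydrochloride: 14.3 mg × (3140 mL / 1000 mL) = 44.90 mg
calcium chloride dihydrate: 0.694 g × (3140 mL / 1000 mL) = 2.18 g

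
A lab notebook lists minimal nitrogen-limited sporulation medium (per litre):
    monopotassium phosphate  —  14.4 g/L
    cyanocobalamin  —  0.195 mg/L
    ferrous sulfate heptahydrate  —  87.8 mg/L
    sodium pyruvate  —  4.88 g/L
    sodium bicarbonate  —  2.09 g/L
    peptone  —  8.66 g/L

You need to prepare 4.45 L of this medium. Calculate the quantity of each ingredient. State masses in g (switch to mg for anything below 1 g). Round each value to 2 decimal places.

monopotassium phosphate 64.08 g; cyanocobalamin 0.87 mg; ferrous sulfate heptahydrate 390.71 mg; sodium pyruvate 21.72 g; sodium bicarbonate 9.30 g; peptone 38.54 g

Scale factor relative to 1 L: 4.45.
monopotassium phosphate: 14.4 g/L × 4.45 L = 64.08 g
cyanocobalamin: 0.195 mg/L × 4.45 L = 0.87 mg
ferrous sulfate heptahydrate: 87.8 mg/L × 4.45 L = 390.71 mg
sodium pyruvate: 4.88 g/L × 4.45 L = 21.72 g
sodium bicarbonate: 2.09 g/L × 4.45 L = 9.30 g
peptone: 8.66 g/L × 4.45 L = 38.54 g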